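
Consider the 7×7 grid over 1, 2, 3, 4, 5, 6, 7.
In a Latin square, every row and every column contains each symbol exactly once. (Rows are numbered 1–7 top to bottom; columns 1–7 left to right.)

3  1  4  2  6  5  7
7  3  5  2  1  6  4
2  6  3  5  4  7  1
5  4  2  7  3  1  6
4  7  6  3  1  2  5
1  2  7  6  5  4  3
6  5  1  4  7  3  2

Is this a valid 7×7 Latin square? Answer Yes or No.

Every row is a permutation, but column 4 contains 2 twice (at rows 1 and 2).

No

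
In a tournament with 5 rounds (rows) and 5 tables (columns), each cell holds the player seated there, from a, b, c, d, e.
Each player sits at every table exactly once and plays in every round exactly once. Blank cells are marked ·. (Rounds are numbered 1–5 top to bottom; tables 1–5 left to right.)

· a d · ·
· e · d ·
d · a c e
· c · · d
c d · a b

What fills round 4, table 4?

Round 1, table 5: round 1 has {a, d} and table 5 has {b, d, e}, leaving only c.
Round 2, table 5: round 2 has {d, e} and table 5 has {b, c, d, e}, leaving only a.
Round 2, table 1: round 2 has {a, d, e} and table 1 has {c, d}, leaving only b.
Round 1, table 1: round 1 has {a, c, d} and table 1 has {b, c, d}, leaving only e.
Round 1, table 4: round 1 has {a, c, d, e} and table 4 has {a, c, d}, leaving only b.
Round 4 already has {c, d} and table 4 already has {a, b, c, d}, so round 4, table 4 must be e.

e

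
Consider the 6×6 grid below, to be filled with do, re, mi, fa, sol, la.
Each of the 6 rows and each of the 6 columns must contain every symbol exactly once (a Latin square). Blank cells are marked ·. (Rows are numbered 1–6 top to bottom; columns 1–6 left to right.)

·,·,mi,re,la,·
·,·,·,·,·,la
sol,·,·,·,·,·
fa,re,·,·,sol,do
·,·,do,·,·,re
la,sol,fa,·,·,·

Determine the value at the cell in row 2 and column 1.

re

Row 1, column 1: row 1 has {re, mi, la} and column 1 has {fa, sol, la}, leaving only do.
Row 1, column 2: row 1 has {do, re, mi, la} and column 2 has {re, sol}, leaving only fa.
Row 1, column 6: row 1 has {do, re, mi, fa, la} and column 6 has {do, re, la}, leaving only sol.
Row 4, column 3: row 4 has {do, re, fa, sol} and column 3 has {do, mi, fa}, leaving only la.
Row 3, column 3: row 3 has {sol} and column 3 has {do, mi, fa, la}, leaving only re.
Row 2, column 3: row 2 has {la} and column 3 has {do, re, mi, fa, la}, leaving only sol.
Row 4, column 4: row 4 has {do, re, fa, sol, la} and column 4 has {re}, leaving only mi.
Row 5, column 1: row 5 has {do, re} and column 1 has {do, fa, sol, la}, leaving only mi.
Row 2 already has {sol, la} and column 1 already has {do, mi, fa, sol, la}, so row 2, column 1 must be re.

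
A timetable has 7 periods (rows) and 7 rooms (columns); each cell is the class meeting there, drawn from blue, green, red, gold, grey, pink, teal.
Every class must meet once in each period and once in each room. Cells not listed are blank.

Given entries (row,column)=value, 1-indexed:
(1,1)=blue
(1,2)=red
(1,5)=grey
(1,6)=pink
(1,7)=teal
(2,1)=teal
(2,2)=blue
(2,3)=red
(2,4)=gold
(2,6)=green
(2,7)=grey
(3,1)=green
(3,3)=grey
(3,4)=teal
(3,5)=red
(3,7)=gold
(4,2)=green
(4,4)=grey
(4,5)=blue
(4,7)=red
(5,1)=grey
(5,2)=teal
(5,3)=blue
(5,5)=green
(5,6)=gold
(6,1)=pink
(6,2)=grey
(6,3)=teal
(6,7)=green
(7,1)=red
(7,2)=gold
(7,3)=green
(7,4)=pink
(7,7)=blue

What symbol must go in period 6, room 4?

blue

Period 1, room 3: period 1 has {blue, red, grey, pink, teal} and room 3 has {blue, green, red, grey, teal}, leaving only gold.
Period 1, room 4: period 1 has {blue, red, gold, grey, pink, teal} and room 4 has {gold, grey, pink, teal}, leaving only green.
Period 2, room 5: period 2 has {blue, green, red, gold, grey, teal} and room 5 has {blue, green, red, grey}, leaving only pink.
Period 3, room 2: period 3 has {green, red, gold, grey, teal} and room 2 has {blue, green, red, gold, grey, teal}, leaving only pink.
Period 3, room 6: period 3 has {green, red, gold, grey, pink, teal} and room 6 has {green, gold, pink}, leaving only blue.
Period 4, room 1: period 4 has {blue, green, red, grey} and room 1 has {blue, green, red, grey, pink, teal}, leaving only gold.
Period 4, room 3: period 4 has {blue, green, red, gold, grey} and room 3 has {blue, green, red, gold, grey, teal}, leaving only pink.
Period 4, room 6: period 4 has {blue, green, red, gold, grey, pink} and room 6 has {blue, green, gold, pink}, leaving only teal.
Period 5, room 4: period 5 has {blue, green, gold, grey, teal} and room 4 has {green, gold, grey, pink, teal}, leaving only red.
Period 6 already has {green, grey, pink, teal} and room 4 already has {green, red, gold, grey, pink, teal}, so period 6, room 4 must be blue.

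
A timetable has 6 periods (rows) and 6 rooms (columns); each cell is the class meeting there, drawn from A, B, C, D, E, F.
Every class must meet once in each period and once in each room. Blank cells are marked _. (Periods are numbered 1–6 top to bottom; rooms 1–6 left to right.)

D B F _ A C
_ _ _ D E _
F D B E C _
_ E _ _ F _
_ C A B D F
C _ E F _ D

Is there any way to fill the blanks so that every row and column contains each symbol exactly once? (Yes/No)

Period 1, room 4: period 1 together with room 4 already contain {A, B, C, D, E, F} — every symbol — so nothing can go there. The grid has no valid completion.

No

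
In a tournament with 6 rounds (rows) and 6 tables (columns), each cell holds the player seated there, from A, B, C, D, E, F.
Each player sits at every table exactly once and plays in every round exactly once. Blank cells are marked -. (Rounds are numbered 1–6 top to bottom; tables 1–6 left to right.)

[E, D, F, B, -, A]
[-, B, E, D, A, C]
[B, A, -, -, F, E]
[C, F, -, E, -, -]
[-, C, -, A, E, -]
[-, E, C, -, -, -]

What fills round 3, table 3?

Round 3 already has {A, B, E, F} and table 3 already has {C, E, F}, so round 3, table 3 must be D.

D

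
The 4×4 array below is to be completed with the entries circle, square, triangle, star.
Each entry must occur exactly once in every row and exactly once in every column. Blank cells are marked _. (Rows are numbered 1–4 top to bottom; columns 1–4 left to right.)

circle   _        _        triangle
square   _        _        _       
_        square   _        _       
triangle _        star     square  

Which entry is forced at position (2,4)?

star

Row 1, column 2: row 1 has {circle, triangle} and column 2 has {square}, leaving only star.
Row 1, column 3: row 1 has {circle, triangle, star} and column 3 has {star}, leaving only square.
Row 3, column 1: row 3 has {square} and column 1 has {circle, square, triangle}, leaving only star.
Row 3, column 4: row 3 has {square, star} and column 4 has {square, triangle}, leaving only circle.
Row 2 already has {square} and column 4 already has {circle, square, triangle}, so row 2, column 4 must be star.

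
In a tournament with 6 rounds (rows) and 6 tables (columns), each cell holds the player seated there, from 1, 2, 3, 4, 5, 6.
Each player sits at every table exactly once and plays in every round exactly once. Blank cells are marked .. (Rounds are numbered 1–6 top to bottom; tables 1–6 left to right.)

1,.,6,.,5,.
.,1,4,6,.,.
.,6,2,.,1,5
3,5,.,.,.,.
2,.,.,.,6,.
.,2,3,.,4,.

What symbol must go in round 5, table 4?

Round 2, table 1: round 2 has {1, 4, 6} and table 1 has {1, 2, 3}, leaving only 5.
Round 3, table 1: round 3 has {1, 2, 5, 6} and table 1 has {1, 2, 3, 5}, leaving only 4.
Round 3, table 4: round 3 has {1, 2, 4, 5, 6} and table 4 has {6}, leaving only 3.
Round 4, table 3: round 4 has {3, 5} and table 3 has {2, 3, 4, 6}, leaving only 1.
Round 4, table 5: round 4 has {1, 3, 5} and table 5 has {1, 4, 5, 6}, leaving only 2.
Round 2, table 5: round 2 has {1, 4, 5, 6} and table 5 has {1, 2, 4, 5, 6}, leaving only 3.
Round 2, table 6: round 2 has {1, 3, 4, 5, 6} and table 6 has {5}, leaving only 2.
Round 4, table 4: round 4 has {1, 2, 3, 5} and table 4 has {3, 6}, leaving only 4.
Round 1, table 4: round 1 has {1, 5, 6} and table 4 has {3, 4, 6}, leaving only 2.
Round 4, table 6: round 4 has {1, 2, 3, 4, 5} and table 6 has {2, 5}, leaving only 6.
Round 5, table 3: round 5 has {2, 6} and table 3 has {1, 2, 3, 4, 6}, leaving only 5.
Round 5 already has {2, 5, 6} and table 4 already has {2, 3, 4, 6}, so round 5, table 4 must be 1.

1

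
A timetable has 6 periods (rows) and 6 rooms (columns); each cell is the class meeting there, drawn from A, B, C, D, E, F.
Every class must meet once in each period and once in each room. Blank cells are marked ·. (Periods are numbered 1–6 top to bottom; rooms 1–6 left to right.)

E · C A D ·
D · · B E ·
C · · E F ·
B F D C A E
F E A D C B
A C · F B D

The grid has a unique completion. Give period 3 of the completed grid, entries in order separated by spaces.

Period 3, room 3: period 3 has {C, E, F} and room 3 has {A, C, D}, leaving only B.
Period 3, room 6: period 3 has {B, C, E, F} and room 6 has {B, D, E}, leaving only A.
Period 3, room 2: period 3 has {A, B, C, E, F} and room 2 has {C, E, F}, leaving only D.
So period 3 reads: C D B E F A.

C D B E F A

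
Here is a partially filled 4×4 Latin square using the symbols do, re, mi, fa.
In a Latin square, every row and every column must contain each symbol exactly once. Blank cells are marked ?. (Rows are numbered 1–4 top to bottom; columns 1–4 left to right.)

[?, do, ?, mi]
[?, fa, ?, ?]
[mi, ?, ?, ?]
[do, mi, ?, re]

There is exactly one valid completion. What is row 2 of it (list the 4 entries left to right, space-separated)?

re fa mi do

Row 2, column 1: row 2 has {fa} and column 1 has {do, mi}, leaving only re.
Row 2, column 4: row 2 has {re, fa} and column 4 has {re, mi}, leaving only do.
Row 2, column 3: row 2 has {do, re, fa} and column 3 has {}, leaving only mi.
So row 2 reads: re fa mi do.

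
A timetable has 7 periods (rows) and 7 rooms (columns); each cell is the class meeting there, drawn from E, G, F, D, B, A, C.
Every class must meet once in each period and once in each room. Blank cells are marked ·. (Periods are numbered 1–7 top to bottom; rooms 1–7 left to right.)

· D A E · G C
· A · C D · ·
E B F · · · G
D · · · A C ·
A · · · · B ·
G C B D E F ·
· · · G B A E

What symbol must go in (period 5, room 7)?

Period 1, room 5: period 1 has {E, G, D, A, C} and room 5 has {E, D, B, A}, leaving only F.
Period 1, room 1: period 1 has {E, G, F, D, A, C} and room 1 has {E, G, D, A}, leaving only B.
Period 2, room 1: period 2 has {D, A, C} and room 1 has {E, G, D, B, A}, leaving only F.
Period 2, room 6: period 2 has {F, D, A, C} and room 6 has {G, F, B, A, C}, leaving only E.
Period 2, room 3: period 2 has {E, F, D, A, C} and room 3 has {F, B, A}, leaving only G.
Period 2, room 7: period 2 has {E, G, F, D, A, C} and room 7 has {E, G, C}, leaving only B.
Period 3, room 4: period 3 has {E, G, F, B} and room 4 has {E, G, D, C}, leaving only A.
Period 3, room 5: period 3 has {E, G, F, B, A} and room 5 has {E, F, D, B, A}, leaving only C.
Period 3, room 6: period 3 has {E, G, F, B, A, C} and room 6 has {E, G, F, B, A, C}, leaving only D.
Period 4, room 3: period 4 has {D, A, C} and room 3 has {G, F, B, A}, leaving only E.
Period 4, room 7: period 4 has {E, D, A, C} and room 7 has {E, G, B, C}, leaving only F.
Period 5 already has {B, A} and room 7 already has {E, G, F, B, C}, so period 5, room 7 must be D.

D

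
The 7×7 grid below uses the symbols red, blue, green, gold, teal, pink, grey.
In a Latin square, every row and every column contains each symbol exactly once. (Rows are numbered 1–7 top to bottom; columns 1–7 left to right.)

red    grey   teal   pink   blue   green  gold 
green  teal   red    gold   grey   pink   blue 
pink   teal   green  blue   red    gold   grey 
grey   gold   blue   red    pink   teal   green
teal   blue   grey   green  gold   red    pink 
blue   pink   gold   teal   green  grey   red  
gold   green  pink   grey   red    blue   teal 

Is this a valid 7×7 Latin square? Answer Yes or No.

Every row is a permutation, but column 5 contains red twice (at rows 3 and 7).

No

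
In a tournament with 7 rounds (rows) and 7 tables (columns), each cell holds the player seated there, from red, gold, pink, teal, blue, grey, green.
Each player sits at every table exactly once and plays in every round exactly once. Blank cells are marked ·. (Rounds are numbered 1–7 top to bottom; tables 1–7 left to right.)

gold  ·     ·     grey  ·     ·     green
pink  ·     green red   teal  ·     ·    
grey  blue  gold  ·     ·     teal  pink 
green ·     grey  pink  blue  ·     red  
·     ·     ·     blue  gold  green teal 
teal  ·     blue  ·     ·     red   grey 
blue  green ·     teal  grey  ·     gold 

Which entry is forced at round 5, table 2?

grey

Round 2, table 7: round 2 has {red, pink, teal, green} and table 7 has {red, gold, pink, teal, grey, green}, leaving only blue.
Round 3, table 4: round 3 has {gold, pink, teal, blue, grey} and table 4 has {red, pink, teal, blue, grey}, leaving only green.
Round 3, table 5: round 3 has {gold, pink, teal, blue, grey, green} and table 5 has {gold, teal, blue, grey}, leaving only red.
Round 1, table 5: round 1 has {gold, grey, green} and table 5 has {red, gold, teal, blue, grey}, leaving only pink.
Round 1, table 6: round 1 has {gold, pink, grey, green} and table 6 has {red, teal, green}, leaving only blue.
Round 4, table 6: round 4 has {red, pink, blue, grey, green} and table 6 has {red, teal, blue, green}, leaving only gold.
Round 2, table 6: round 2 has {red, pink, teal, blue, green} and table 6 has {red, gold, teal, blue, green}, leaving only grey.
Round 2, table 2: round 2 has {red, pink, teal, blue, grey, green} and table 2 has {blue, green}, leaving only gold.
Round 4, table 2: round 4 has {red, gold, pink, blue, grey, green} and table 2 has {gold, blue, green}, leaving only teal.
Round 1, table 2: round 1 has {gold, pink, blue, grey, green} and table 2 has {gold, teal, blue, green}, leaving only red.
Round 1, table 3: round 1 has {red, gold, pink, blue, grey, green} and table 3 has {gold, blue, grey, green}, leaving only teal.
Round 5, table 1: round 5 has {gold, teal, blue, green} and table 1 has {gold, pink, teal, blue, grey, green}, leaving only red.
Round 5, table 3: round 5 has {red, gold, teal, blue, green} and table 3 has {gold, teal, blue, grey, green}, leaving only pink.
Round 5 already has {red, gold, pink, teal, blue, green} and table 2 already has {red, gold, teal, blue, green}, so round 5, table 2 must be grey.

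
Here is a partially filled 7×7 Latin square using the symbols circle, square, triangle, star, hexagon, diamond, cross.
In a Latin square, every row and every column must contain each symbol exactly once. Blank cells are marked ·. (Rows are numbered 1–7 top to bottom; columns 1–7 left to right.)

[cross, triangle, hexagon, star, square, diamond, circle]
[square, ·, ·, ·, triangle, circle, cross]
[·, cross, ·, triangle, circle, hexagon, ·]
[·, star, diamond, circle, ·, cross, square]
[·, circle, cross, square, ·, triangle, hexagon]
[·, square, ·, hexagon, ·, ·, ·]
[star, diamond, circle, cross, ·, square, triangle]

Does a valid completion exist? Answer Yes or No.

Row 2, column 2: row 2 has {circle, square, triangle, cross} and column 2 has {circle, square, triangle, star, diamond, cross}, so it must be hexagon.
Row 2, column 3: row 2 has {circle, square, triangle, hexagon, cross} and column 3 has {circle, hexagon, diamond, cross}, so it must be star.
Row 2, column 4: row 2 has {circle, square, triangle, star, hexagon, cross} and column 4 has {circle, square, triangle, star, hexagon, cross}, so it must be diamond.
Row 3, column 1: row 3 has {circle, triangle, hexagon, cross} and column 1 has {square, star, cross}, so it must be diamond.
Now row 5, column 1: row 5 together with column 1 already contain {circle, square, triangle, star, hexagon, diamond, cross} — every symbol — so nothing can go there. The grid has no valid completion.

No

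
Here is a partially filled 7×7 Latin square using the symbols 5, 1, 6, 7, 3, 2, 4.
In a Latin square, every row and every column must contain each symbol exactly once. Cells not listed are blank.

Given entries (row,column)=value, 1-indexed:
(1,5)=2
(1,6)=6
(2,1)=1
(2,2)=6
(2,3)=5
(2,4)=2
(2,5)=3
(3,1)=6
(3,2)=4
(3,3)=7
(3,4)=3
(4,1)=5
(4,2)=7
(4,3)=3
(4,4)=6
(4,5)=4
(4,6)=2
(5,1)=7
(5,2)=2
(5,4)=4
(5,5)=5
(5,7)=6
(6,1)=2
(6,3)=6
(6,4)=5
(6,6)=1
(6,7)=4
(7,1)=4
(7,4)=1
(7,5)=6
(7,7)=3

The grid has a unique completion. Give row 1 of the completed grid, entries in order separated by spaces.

Row 1, column 1: row 1 has {6, 2} and column 1 has {5, 1, 6, 7, 2, 4}, leaving only 3.
Row 1, column 4: row 1 has {6, 3, 2} and column 4 has {5, 1, 6, 3, 2, 4}, leaving only 7.
Row 2, column 7: row 2 has {5, 1, 6, 3, 2} and column 7 has {6, 3, 4}, leaving only 7.
Row 2, column 6: row 2 has {5, 1, 6, 7, 3, 2} and column 6 has {1, 6, 2}, leaving only 4.
Row 3, column 5: row 3 has {6, 7, 3, 4} and column 5 has {5, 6, 3, 2, 4}, leaving only 1.
Row 3, column 6: row 3 has {1, 6, 7, 3, 4} and column 6 has {1, 6, 2, 4}, leaving only 5.
Row 3, column 7: row 3 has {5, 1, 6, 7, 3, 4} and column 7 has {6, 7, 3, 4}, leaving only 2.
Row 4, column 7: row 4 has {5, 6, 7, 3, 2, 4} and column 7 has {6, 7, 3, 2, 4}, leaving only 1.
Row 1, column 7: row 1 has {6, 7, 3, 2} and column 7 has {1, 6, 7, 3, 2, 4}, leaving only 5.
Row 1, column 2: row 1 has {5, 6, 7, 3, 2} and column 2 has {6, 7, 2, 4}, leaving only 1.
Row 1, column 3: row 1 has {5, 1, 6, 7, 3, 2} and column 3 has {5, 6, 7, 3}, leaving only 4.
So row 1 reads: 3 1 4 7 2 6 5.

3 1 4 7 2 6 5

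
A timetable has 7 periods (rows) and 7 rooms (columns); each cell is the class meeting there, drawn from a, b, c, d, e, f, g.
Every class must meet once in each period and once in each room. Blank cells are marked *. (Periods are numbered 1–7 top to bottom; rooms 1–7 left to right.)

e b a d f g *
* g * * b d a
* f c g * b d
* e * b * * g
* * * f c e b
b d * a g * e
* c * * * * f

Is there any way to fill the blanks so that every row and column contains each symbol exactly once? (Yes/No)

No period or room among the givens repeats a symbol, and propagating forced cells runs into no contradiction.
One valid completion exists (for instance, e b a d f g c / f g e c b d a / a f c g e b d / c e d b a f g / d a g f c e b / b d f a g c e / g c b e d a f).

Yes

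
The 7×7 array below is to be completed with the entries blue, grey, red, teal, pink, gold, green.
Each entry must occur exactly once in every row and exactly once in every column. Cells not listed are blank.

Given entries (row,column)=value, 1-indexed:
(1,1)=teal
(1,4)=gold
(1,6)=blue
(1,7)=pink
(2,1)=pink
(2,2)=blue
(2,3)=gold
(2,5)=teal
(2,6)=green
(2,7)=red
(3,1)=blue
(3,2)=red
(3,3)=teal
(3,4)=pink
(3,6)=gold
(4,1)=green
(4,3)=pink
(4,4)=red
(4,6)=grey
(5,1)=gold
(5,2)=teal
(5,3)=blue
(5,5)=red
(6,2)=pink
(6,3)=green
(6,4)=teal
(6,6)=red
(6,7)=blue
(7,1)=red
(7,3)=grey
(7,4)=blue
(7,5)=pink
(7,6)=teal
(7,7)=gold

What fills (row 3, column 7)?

Row 1, column 3: row 1 has {blue, teal, pink, gold} and column 3 has {blue, grey, teal, pink, gold, green}, leaving only red.
Row 2, column 4: row 2 has {blue, red, teal, pink, gold, green} and column 4 has {blue, red, teal, pink, gold}, leaving only grey.
Row 4, column 2: row 4 has {grey, red, pink, green} and column 2 has {blue, red, teal, pink}, leaving only gold.
Row 4, column 5: row 4 has {grey, red, pink, gold, green} and column 5 has {red, teal, pink}, leaving only blue.
Row 4, column 7: row 4 has {blue, grey, red, pink, gold, green} and column 7 has {blue, red, pink, gold}, leaving only teal.
Row 5, column 4: row 5 has {blue, red, teal, gold} and column 4 has {blue, grey, red, teal, pink, gold}, leaving only green.
Row 5, column 6: row 5 has {blue, red, teal, gold, green} and column 6 has {blue, grey, red, teal, gold, green}, leaving only pink.
Row 5, column 7: row 5 has {blue, red, teal, pink, gold, green} and column 7 has {blue, red, teal, pink, gold}, leaving only grey.
Row 3 already has {blue, red, teal, pink, gold} and column 7 already has {blue, grey, red, teal, pink, gold}, so row 3, column 7 must be green.

green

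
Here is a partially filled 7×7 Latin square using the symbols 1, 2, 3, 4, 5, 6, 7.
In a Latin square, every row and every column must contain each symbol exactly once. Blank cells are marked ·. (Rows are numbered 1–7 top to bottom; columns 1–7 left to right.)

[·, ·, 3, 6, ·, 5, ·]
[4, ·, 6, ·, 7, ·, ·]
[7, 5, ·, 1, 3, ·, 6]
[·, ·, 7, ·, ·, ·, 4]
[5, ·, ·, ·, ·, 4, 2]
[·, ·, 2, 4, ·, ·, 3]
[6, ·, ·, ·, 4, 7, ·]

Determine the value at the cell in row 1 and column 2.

4

Row 3, column 3: row 3 has {1, 3, 5, 6, 7} and column 3 has {2, 3, 6, 7}, leaving only 4.
Row 3, column 6: row 3 has {1, 3, 4, 5, 6, 7} and column 6 has {4, 5, 7}, leaving only 2.
Row 5, column 3: row 5 has {2, 4, 5} and column 3 has {2, 3, 4, 6, 7}, leaving only 1.
Row 5, column 5: row 5 has {1, 2, 4, 5} and column 5 has {3, 4, 7}, leaving only 6.
Row 6, column 1: row 6 has {2, 3, 4} and column 1 has {4, 5, 6, 7}, leaving only 1.
Row 1, column 1: row 1 has {3, 5, 6} and column 1 has {1, 4, 5, 6, 7}, leaving only 2.
Row 1, column 5: row 1 has {2, 3, 5, 6} and column 5 has {3, 4, 6, 7}, leaving only 1.
Row 1, column 7: row 1 has {1, 2, 3, 5, 6} and column 7 has {2, 3, 4, 6}, leaving only 7.
Row 1 already has {1, 2, 3, 5, 6, 7} and column 2 already has {5}, so row 1, column 2 must be 4.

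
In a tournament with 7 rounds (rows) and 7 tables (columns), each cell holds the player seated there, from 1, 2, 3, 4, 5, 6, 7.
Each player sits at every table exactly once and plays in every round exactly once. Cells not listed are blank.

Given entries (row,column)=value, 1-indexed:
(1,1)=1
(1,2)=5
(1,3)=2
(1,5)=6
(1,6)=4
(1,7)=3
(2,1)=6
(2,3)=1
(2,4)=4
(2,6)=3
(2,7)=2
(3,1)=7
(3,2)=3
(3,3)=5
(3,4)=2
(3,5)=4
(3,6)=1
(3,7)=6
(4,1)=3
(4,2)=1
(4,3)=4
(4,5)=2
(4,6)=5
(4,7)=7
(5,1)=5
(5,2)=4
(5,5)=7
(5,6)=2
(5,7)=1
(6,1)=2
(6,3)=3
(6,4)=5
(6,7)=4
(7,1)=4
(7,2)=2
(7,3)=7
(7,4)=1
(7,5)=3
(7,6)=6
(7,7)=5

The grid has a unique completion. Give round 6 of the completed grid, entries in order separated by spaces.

Round 6, table 5: round 6 has {2, 3, 4, 5} and table 5 has {2, 3, 4, 6, 7}, leaving only 1.
Round 6, table 6: round 6 has {1, 2, 3, 4, 5} and table 6 has {1, 2, 3, 4, 5, 6}, leaving only 7.
Round 6, table 2: round 6 has {1, 2, 3, 4, 5, 7} and table 2 has {1, 2, 3, 4, 5}, leaving only 6.
So round 6 reads: 2 6 3 5 1 7 4.

2 6 3 5 1 7 4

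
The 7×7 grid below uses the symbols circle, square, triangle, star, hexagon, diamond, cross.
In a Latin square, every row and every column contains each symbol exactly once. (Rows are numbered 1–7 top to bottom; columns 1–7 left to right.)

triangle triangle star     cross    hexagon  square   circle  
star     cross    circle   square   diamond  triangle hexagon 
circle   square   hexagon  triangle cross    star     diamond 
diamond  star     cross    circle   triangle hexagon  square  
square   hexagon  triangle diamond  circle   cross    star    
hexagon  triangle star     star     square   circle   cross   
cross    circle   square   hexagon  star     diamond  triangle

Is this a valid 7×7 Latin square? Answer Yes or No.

Row 6 contains star twice (at columns 3 and 4); row 1 is also not a permutation.

No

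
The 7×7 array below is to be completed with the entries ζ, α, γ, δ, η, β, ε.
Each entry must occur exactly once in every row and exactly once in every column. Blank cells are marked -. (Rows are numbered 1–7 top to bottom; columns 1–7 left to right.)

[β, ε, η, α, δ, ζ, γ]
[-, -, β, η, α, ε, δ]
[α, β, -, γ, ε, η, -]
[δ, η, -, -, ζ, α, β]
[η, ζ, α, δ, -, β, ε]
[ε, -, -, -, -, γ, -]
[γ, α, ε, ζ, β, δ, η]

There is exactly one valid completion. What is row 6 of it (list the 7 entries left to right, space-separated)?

ε δ ζ β η γ α

Row 6, column 2: row 6 has {γ, ε} and column 2 has {ζ, α, η, β, ε}, leaving only δ.
Row 6, column 3: row 6 has {γ, δ, ε} and column 3 has {α, η, β, ε}, leaving only ζ.
Row 6, column 4: row 6 has {ζ, γ, δ, ε} and column 4 has {ζ, α, γ, δ, η}, leaving only β.
Row 6, column 5: row 6 has {ζ, γ, δ, β, ε} and column 5 has {ζ, α, δ, β, ε}, leaving only η.
Row 6, column 7: row 6 has {ζ, γ, δ, η, β, ε} and column 7 has {γ, δ, η, β, ε}, leaving only α.
So row 6 reads: ε δ ζ β η γ α.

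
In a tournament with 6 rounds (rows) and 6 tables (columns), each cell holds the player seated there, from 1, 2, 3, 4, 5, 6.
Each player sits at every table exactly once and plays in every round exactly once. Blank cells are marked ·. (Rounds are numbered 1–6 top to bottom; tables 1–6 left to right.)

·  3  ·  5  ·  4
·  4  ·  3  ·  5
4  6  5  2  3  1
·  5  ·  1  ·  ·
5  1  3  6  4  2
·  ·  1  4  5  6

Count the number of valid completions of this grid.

4

Round 1, table 1: eliminating its round and table leaves {1, 2, 6}.
Round 1, table 3: eliminating its round and table leaves {2, 6}.
Round 1, table 5: eliminating its round and table leaves {1, 2, 6}.
Round 2, table 1: eliminating its round and table leaves {1, 2, 6}.
Round 2, table 3: eliminating its round and table leaves {2, 6}.
Round 2, table 5: eliminating its round and table leaves {1, 2, 6}.
Round 4, table 1: eliminating its round and table leaves {2, 3, 6}.
Round 4, table 3: eliminating its round and table leaves {2, 4, 6}.
Round 4, table 5: eliminating its round and table leaves {2, 6}.
Round 4, table 6: eliminating its round and table leaves {3}.
Round 6, table 1: eliminating its round and table leaves {2, 3}.
Round 6, table 2: eliminating its round and table leaves {2}.
Enumerating the assignments across these blanks that avoid any round or table repeat gives 4 completions.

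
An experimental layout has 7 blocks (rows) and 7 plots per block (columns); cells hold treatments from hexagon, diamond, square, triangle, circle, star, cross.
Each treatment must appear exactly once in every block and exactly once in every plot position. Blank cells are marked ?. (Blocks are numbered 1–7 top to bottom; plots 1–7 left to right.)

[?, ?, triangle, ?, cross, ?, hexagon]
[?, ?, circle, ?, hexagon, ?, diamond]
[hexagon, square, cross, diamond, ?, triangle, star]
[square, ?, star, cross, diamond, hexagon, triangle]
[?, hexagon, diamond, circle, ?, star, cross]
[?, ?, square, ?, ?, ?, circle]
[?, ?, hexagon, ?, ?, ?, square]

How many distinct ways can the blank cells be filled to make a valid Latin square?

Block 1, plot 1: eliminating its block and plot leaves {diamond, circle, star}.
Block 1, plot 2: eliminating its block and plot leaves {diamond, circle, star}.
Block 1, plot 4: eliminating its block and plot leaves {square, star}.
Block 1, plot 6: eliminating its block and plot leaves {diamond, square, circle}.
Block 2, plot 1: eliminating its block and plot leaves {triangle, star, cross}.
Block 2, plot 2: eliminating its block and plot leaves {triangle, star, cross}.
Block 2, plot 4: eliminating its block and plot leaves {square, triangle, star}.
Block 2, plot 6: eliminating its block and plot leaves {square, cross}.
Block 3, plot 5: eliminating its block and plot leaves {circle}.
Block 4, plot 2: eliminating its block and plot leaves {circle}.
Block 5, plot 1: eliminating its block and plot leaves {triangle}.
Block 5, plot 5: eliminating its block and plot leaves {square, triangle}.
Block 6, plot 1: eliminating its block and plot leaves {diamond, triangle, star, cross}.
Block 6, plot 2: eliminating its block and plot leaves {diamond, triangle, star, cross}.
Block 6, plot 4: eliminating its block and plot leaves {hexagon, triangle, star}.
Block 6, plot 5: eliminating its block and plot leaves {triangle, star}.
Block 6, plot 6: eliminating its block and plot leaves {diamond, cross}.
Block 7, plot 1: eliminating its block and plot leaves {diamond, triangle, circle, star, cross}.
Block 7, plot 2: eliminating its block and plot leaves {diamond, triangle, circle, star, cross}.
Block 7, plot 4: eliminating its block and plot leaves {triangle, star}.
Block 7, plot 5: eliminating its block and plot leaves {triangle, circle, star}.
Block 7, plot 6: eliminating its block and plot leaves {diamond, circle, cross}.
Enumerating the assignments across these blanks that avoid any block or plot repeat gives 8 completions.

8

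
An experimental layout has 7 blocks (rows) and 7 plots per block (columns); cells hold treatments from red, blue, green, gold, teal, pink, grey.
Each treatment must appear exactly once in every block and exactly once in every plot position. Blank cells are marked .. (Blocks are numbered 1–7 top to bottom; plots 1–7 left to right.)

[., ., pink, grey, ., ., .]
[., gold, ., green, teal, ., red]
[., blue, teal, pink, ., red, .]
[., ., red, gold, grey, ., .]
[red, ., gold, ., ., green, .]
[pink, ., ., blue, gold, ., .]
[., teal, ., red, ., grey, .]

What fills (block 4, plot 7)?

teal

Block 3, plot 5: block 3 has {red, blue, teal, pink} and plot 5 has {gold, teal, grey}, leaving only green.
Block 5, plot 4: block 5 has {red, green, gold} and plot 4 has {red, blue, green, gold, pink, grey}, leaving only teal.
Block 6, plot 6: block 6 has {blue, gold, pink} and plot 6 has {red, green, grey}, leaving only teal.
Block 4, plot 7 is narrowed to {blue, green, teal, pink}.
If it were blue, then block 2, plot 3 would be left with no valid symbol.
If it were green, then block 7, plot 5 would be left with no valid symbol.
If it were pink, then block 7, plot 5 would be left with no valid symbol.
So block 4, plot 7 must be teal.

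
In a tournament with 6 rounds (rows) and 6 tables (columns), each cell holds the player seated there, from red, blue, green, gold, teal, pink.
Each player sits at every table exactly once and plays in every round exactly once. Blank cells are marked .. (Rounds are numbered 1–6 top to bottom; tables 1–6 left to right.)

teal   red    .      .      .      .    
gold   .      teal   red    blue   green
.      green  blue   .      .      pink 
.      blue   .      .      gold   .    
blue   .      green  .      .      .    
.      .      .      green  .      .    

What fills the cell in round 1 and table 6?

Round 2, table 2: round 2 has {red, blue, green, gold, teal} and table 2 has {red, blue, green}, leaving only pink.
Round 3, table 1: round 3 has {blue, green, pink} and table 1 has {blue, gold, teal}, leaving only red.
Round 3, table 5: round 3 has {red, blue, green, pink} and table 5 has {blue, gold}, leaving only teal.
Round 3, table 4: round 3 has {red, blue, green, teal, pink} and table 4 has {red, green}, leaving only gold.
Round 6, table 1: round 6 has {green} and table 1 has {red, blue, gold, teal}, leaving only pink.
Round 4, table 1: round 4 has {blue, gold} and table 1 has {red, blue, gold, teal, pink}, leaving only green.
Round 6, table 5: round 6 has {green, pink} and table 5 has {blue, gold, teal}, leaving only red.
Round 5, table 5: round 5 has {blue, green} and table 5 has {red, blue, gold, teal}, leaving only pink.
Round 1, table 5: round 1 has {red, teal} and table 5 has {red, blue, gold, teal, pink}, leaving only green.
Round 5, table 4: round 5 has {blue, green, pink} and table 4 has {red, green, gold}, leaving only teal.
Round 4, table 4: round 4 has {blue, green, gold} and table 4 has {red, green, gold, teal}, leaving only pink.
Round 1, table 4: round 1 has {red, green, teal} and table 4 has {red, green, gold, teal, pink}, leaving only blue.
Round 1 already has {red, blue, green, teal} and table 6 already has {green, pink}, so round 1, table 6 must be gold.

gold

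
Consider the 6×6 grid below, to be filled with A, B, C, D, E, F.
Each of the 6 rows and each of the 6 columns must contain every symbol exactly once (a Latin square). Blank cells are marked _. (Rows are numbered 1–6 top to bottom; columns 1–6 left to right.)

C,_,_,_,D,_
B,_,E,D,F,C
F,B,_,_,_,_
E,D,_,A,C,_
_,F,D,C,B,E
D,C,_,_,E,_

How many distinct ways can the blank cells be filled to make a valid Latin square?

4

Row 1, column 2: eliminating its row and column leaves {A, E}.
Row 1, column 3: eliminating its row and column leaves {A, B, F}.
Row 1, column 4: eliminating its row and column leaves {B, E, F}.
Row 1, column 6: eliminating its row and column leaves {A, B, F}.
Row 2, column 2: eliminating its row and column leaves {A}.
Row 3, column 3: eliminating its row and column leaves {A, C}.
Row 3, column 4: eliminating its row and column leaves {E}.
Row 3, column 5: eliminating its row and column leaves {A}.
Row 3, column 6: eliminating its row and column leaves {A, D}.
Row 4, column 3: eliminating its row and column leaves {B, F}.
Row 4, column 6: eliminating its row and column leaves {B, F}.
Row 5, column 1: eliminating its row and column leaves {A}.
Row 6, column 3: eliminating its row and column leaves {A, B, F}.
Row 6, column 4: eliminating its row and column leaves {B, F}.
Row 6, column 6: eliminating its row and column leaves {A, B, F}.
Enumerating the assignments across these blanks that avoid any row or column repeat gives 4 completions.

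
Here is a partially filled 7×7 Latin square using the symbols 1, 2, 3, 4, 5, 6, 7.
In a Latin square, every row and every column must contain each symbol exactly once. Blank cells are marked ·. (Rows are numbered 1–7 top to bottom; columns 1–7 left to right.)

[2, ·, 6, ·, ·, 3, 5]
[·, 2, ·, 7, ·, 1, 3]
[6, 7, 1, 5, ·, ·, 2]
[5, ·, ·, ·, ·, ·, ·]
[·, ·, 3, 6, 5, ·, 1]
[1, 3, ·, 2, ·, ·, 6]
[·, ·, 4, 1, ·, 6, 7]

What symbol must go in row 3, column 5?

Row 1, column 4: row 1 has {2, 3, 5, 6} and column 4 has {1, 2, 5, 6, 7}, leaving only 4.
Row 1, column 2: row 1 has {2, 3, 4, 5, 6} and column 2 has {2, 3, 7}, leaving only 1.
Row 1, column 5: row 1 has {1, 2, 3, 4, 5, 6} and column 5 has {5}, leaving only 7.
Row 2, column 1: row 2 has {1, 2, 3, 7} and column 1 has {1, 2, 5, 6}, leaving only 4.
Row 2, column 3: row 2 has {1, 2, 3, 4, 7} and column 3 has {1, 3, 4, 6}, leaving only 5.
Row 2, column 5: row 2 has {1, 2, 3, 4, 5, 7} and column 5 has {5, 7}, leaving only 6.
Row 3, column 6: row 3 has {1, 2, 5, 6, 7} and column 6 has {1, 3, 6}, leaving only 4.
Row 3 already has {1, 2, 4, 5, 6, 7} and column 5 already has {5, 6, 7}, so row 3, column 5 must be 3.

3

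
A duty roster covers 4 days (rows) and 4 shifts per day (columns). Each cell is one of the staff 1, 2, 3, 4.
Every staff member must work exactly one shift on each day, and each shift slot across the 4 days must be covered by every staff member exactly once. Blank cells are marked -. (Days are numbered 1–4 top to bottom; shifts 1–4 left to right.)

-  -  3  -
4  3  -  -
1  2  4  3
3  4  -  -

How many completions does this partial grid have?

Day 1, shift 1: eliminating its day and shift leaves {2}.
Day 1, shift 2: eliminating its day and shift leaves {1}.
Day 1, shift 4: eliminating its day and shift leaves {1, 2, 4}.
Day 2, shift 3: eliminating its day and shift leaves {1, 2}.
Day 2, shift 4: eliminating its day and shift leaves {1, 2}.
Day 4, shift 3: eliminating its day and shift leaves {1, 2}.
Day 4, shift 4: eliminating its day and shift leaves {1, 2}.
Enumerating the assignments across these blanks that avoid any day or shift repeat gives 2 completions.

2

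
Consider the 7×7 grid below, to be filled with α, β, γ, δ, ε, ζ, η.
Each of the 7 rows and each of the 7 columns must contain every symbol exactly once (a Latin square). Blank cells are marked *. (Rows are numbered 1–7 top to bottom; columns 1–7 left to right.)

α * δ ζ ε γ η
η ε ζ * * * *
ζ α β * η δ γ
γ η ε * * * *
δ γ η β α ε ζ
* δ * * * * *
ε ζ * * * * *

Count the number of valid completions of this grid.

13

Row 1, column 2: eliminating its row and column leaves {β}.
Row 2, column 4: eliminating its row and column leaves {α, γ, δ}.
Row 2, column 5: eliminating its row and column leaves {β, γ, δ}.
Row 2, column 6: eliminating its row and column leaves {α, β}.
Row 2, column 7: eliminating its row and column leaves {α, β, δ}.
Row 3, column 4: eliminating its row and column leaves {ε}.
Row 4, column 4: eliminating its row and column leaves {α, δ}.
Row 4, column 5: eliminating its row and column leaves {β, δ, ζ}.
Row 4, column 6: eliminating its row and column leaves {α, β, ζ}.
Row 4, column 7: eliminating its row and column leaves {α, β, δ}.
Row 6, column 1: eliminating its row and column leaves {β}.
Row 6, column 3: eliminating its row and column leaves {α, γ}.
Row 6, column 4: eliminating its row and column leaves {α, γ, ε, η}.
Row 6, column 5: eliminating its row and column leaves {β, γ, ζ}.
Row 6, column 6: eliminating its row and column leaves {α, β, ζ, η}.
Row 6, column 7: eliminating its row and column leaves {α, β, ε}.
Row 7, column 3: eliminating its row and column leaves {α, γ}.
Row 7, column 4: eliminating its row and column leaves {α, γ, δ, η}.
Row 7, column 5: eliminating its row and column leaves {β, γ, δ}.
Row 7, column 6: eliminating its row and column leaves {α, β, η}.
Row 7, column 7: eliminating its row and column leaves {α, β, δ}.
Enumerating the assignments across these blanks that avoid any row or column repeat gives 13 completions.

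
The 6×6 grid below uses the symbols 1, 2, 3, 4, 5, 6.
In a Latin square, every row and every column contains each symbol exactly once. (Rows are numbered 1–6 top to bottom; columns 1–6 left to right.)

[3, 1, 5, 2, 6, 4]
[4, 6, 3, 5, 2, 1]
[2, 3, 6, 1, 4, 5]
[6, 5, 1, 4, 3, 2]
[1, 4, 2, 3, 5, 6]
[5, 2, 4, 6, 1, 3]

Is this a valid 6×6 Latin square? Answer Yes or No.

Yes

Each row is a permutation of the 6 symbols, and so is each column.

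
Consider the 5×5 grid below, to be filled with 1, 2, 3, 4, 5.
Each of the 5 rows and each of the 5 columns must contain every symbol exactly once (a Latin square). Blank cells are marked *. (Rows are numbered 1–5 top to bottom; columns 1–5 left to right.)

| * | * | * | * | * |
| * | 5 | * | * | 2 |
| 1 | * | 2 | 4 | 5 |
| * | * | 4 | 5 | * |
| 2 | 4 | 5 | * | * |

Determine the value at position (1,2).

Row 3, column 2: row 3 has {1, 2, 4, 5} and column 2 has {4, 5}, leaving only 3.
Row 4, column 1: row 4 has {4, 5} and column 1 has {1, 2}, leaving only 3.
Row 2, column 1: row 2 has {2, 5} and column 1 has {1, 2, 3}, leaving only 4.
Row 1, column 1: row 1 has {} and column 1 has {1, 2, 3, 4}, leaving only 5.
Row 4, column 5: row 4 has {3, 4, 5} and column 5 has {2, 5}, leaving only 1.
Row 4, column 2: row 4 has {1, 3, 4, 5} and column 2 has {3, 4, 5}, leaving only 2.
Row 1 already has {5} and column 2 already has {2, 3, 4, 5}, so row 1, column 2 must be 1.

1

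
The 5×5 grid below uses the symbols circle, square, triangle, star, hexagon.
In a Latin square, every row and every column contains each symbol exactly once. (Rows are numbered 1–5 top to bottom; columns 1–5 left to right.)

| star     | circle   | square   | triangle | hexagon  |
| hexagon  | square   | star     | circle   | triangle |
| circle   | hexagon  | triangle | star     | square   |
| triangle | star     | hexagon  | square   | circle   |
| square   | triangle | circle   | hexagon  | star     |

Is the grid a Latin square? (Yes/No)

Each row is a permutation of the 5 symbols, and so is each column.

Yes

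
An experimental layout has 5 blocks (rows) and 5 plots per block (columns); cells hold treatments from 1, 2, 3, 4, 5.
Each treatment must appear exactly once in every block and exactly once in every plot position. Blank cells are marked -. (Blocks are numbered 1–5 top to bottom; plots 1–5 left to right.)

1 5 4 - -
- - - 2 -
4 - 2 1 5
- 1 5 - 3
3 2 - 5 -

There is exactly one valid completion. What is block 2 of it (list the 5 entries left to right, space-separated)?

5 4 3 2 1

Block 2, plot 1: block 2 has {2} and plot 1 has {1, 3, 4}, leaving only 5.
Block 1, plot 4: block 1 has {1, 4, 5} and plot 4 has {1, 2, 5}, leaving only 3.
Block 1, plot 5: block 1 has {1, 3, 4, 5} and plot 5 has {3, 5}, leaving only 2.
Block 3, plot 2: block 3 has {1, 2, 4, 5} and plot 2 has {1, 2, 5}, leaving only 3.
Block 2, plot 2: block 2 has {2, 5} and plot 2 has {1, 2, 3, 5}, leaving only 4.
Block 2, plot 5: block 2 has {2, 4, 5} and plot 5 has {2, 3, 5}, leaving only 1.
Block 2, plot 3: block 2 has {1, 2, 4, 5} and plot 3 has {2, 4, 5}, leaving only 3.
So block 2 reads: 5 4 3 2 1.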